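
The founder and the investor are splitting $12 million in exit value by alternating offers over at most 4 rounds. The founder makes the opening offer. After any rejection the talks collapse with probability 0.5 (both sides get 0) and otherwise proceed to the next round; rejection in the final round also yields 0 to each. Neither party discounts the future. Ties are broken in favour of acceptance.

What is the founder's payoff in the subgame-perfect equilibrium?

7.5

By backward induction:
Round 4 (the investor proposes): the founder will accept anything ≥ 0, so the investor offers 0 and keeps 12.
Round 3 (the founder proposes): rejecting gives the investor an expected 0.5 × 12 = 6. The founder offers 6 and keeps 12 − 6 = 6.
Round 2 (the investor proposes): rejecting gives the founder an expected 0.5 × 6 = 3. The investor offers 3 and keeps 12 − 3 = 9.
Round 1 (the founder proposes): rejecting gives the investor an expected 0.5 × 9 = 4.5. The founder offers 4.5 and keeps 12 − 4.5 = 7.5.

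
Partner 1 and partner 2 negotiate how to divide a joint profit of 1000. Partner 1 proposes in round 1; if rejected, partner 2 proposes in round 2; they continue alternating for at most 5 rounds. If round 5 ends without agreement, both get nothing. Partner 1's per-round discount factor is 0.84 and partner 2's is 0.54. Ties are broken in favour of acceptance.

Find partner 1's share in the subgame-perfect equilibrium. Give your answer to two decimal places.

874.41

Work backward from the last round.
Round 5 (partner 1 proposes): partner 2 will accept anything ≥ 0, so partner 1 offers 0 and keeps 1000.
Round 4 (partner 2 proposes): partner 1 can get 1000 next round, worth 0.84 × 1000 = 840 now; partner 2 offers that and keeps 160.
Round 3 (partner 1 proposes): partner 2 can get 160 next round, worth 0.54 × 160 = 86.4 now. Partner 1 offers 86.4 and keeps 1000 − 86.4 = 913.6.
Round 2 (partner 2 proposes): partner 1 can get 913.6 next round, worth 0.84 × 913.6 = 767.424 now. Partner 2 offers 767.424 and keeps 1000 − 767.424 = 232.576.
Round 1 (partner 1 proposes): partner 2 can get 232.576 next round, worth 0.54 × 232.576 = 125.59104 now. Partner 1 offers 125.59104 and keeps 1000 − 125.59104 = 874.40896.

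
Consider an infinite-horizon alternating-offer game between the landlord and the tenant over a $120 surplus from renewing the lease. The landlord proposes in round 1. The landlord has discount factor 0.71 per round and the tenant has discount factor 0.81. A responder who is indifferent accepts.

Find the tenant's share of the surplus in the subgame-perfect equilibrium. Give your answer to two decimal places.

66.34

In a stationary SPE each proposer offers the other exactly their discounted continuation value.
If the landlord keeps x when proposing and the tenant keeps y when proposing, then x = 120 − 0.81y and y = 120 − 0.71x.
Solving: x = 120(1 − 0.81) / (1 − 0.71·0.81) = 22.8 / 0.4249 ≈ 53.6597.
The tenant gets 120 − 53.6597 ≈ 66.3403.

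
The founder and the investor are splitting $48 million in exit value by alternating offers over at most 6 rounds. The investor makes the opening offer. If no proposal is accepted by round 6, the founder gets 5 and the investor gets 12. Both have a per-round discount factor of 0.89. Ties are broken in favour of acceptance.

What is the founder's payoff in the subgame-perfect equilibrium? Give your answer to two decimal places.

28.52

Round 6 (the founder proposes): the investor gets 12 if talks fail, so the founder offers 12 and keeps 36.
Round 5 (the investor proposes): the founder can get 36 next round, worth 0.89 × 36 = 32.04 now. The investor offers 32.04 and keeps 48 − 32.04 = 15.96.
Round 4 (the founder proposes): the investor can get 15.96 next round, worth 0.89 × 15.96 = 14.2044 now, so the founder offers 14.2044, keeping 33.7956.
Round 3 (the investor proposes): the founder can get 33.7956 next round, worth 0.89 × 33.7956 = 30.078084 now. The investor offers 30.078084 and keeps 48 − 30.078084 = 17.921916.
Round 2 (the founder proposes): the investor can get 17.921916 next round, worth 0.89 × 17.921916 = 15.95050524 now. The founder offers 15.95050524 and keeps 48 − 15.95050524 = 32.04949476.
Round 1 (the investor proposes): the founder can get 32.04949476 next round, worth 0.89 × 32.04949476 = 28.5240503364 now, so the investor offers 28.5240503364, keeping 19.4759496636.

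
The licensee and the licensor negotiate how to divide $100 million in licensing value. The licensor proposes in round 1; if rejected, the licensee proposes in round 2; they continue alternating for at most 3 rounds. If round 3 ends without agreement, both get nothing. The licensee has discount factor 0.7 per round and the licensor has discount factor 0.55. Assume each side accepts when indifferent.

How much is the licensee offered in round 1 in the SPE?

By backward induction:
Round 3 (the licensor proposes): rejection yields 0 for the licensee; the licensor offers 0 and keeps 100.
Round 2 (the licensee proposes): the licensor can get 100 next round, worth 0.55 × 100 = 55 now; the licensee offers that and keeps 45.
Round 1 (the licensor proposes): the licensee can get 45 next round, worth 0.7 × 45 = 31.5 now; the licensor offers that and keeps 68.5.

31.5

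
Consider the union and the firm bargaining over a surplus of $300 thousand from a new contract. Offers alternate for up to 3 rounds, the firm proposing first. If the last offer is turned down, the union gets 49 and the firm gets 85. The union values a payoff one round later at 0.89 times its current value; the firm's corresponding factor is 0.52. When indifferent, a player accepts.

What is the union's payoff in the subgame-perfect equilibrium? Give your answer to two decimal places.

150.84

Round 3 (the firm proposes): the union gets 49 if talks fail, so the firm offers 49 and keeps 251.
Round 2 (the union proposes): the firm can get 251 next round, worth 0.52 × 251 = 130.52 now; the union offers that and keeps 169.48.
Round 1 (the firm proposes): the union can get 169.48 next round, worth 0.89 × 169.48 = 150.8372 now; the firm offers that and keeps 149.1628.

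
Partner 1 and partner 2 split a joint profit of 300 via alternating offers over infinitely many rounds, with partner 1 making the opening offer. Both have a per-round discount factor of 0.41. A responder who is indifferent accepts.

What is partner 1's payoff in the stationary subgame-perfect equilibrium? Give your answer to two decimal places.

212.77

In a stationary SPE each proposer offers the other exactly their discounted continuation value.
If partner 1 keeps x when proposing and partner 2 keeps y when proposing, then x = 300 − 0.41y and y = 300 − 0.41x.
Solving: x = 300(1 − 0.41) / (1 − 0.41·0.41) = 177 / 0.8319 ≈ 212.7660.
Partner 2 gets 300 − 212.7660 ≈ 87.2340.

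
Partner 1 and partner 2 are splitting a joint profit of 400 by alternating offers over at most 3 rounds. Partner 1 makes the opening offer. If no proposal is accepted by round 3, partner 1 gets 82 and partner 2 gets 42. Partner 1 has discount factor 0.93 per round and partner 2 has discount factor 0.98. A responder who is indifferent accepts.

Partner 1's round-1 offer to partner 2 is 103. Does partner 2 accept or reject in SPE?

Accept

Round 3 (partner 1 proposes): partner 2 gets 42 if talks fail, so partner 1 offers 42 and keeps 358.
Round 2 (partner 2 proposes): partner 1 can get 358 next round, worth 0.93 × 358 = 332.94 now; partner 2 offers that and keeps 67.06.
So by rejecting in round 1, partner 2 gets 67.06 next round, worth 0.98 × 67.06 = 65.7188 now.
Offer 103 ≥ 65.7188, so partner 2 accepts.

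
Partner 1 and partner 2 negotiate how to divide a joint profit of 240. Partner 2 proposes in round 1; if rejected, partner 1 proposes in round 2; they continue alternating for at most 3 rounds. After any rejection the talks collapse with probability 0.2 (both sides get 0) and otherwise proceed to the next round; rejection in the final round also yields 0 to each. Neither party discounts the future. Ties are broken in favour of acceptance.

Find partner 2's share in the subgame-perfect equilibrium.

Round 3 (partner 2 proposes): partner 1 will accept anything ≥ 0, so partner 2 offers 0 and keeps 240.
Round 2 (partner 1 proposes): rejecting gives partner 2 an expected 0.8 × 240 = 192; partner 1 offers that and keeps 48.
Round 1 (partner 2 proposes): rejecting gives partner 1 an expected 0.8 × 48 = 38.4. Partner 2 offers 38.4 and keeps 240 − 38.4 = 201.6.

201.6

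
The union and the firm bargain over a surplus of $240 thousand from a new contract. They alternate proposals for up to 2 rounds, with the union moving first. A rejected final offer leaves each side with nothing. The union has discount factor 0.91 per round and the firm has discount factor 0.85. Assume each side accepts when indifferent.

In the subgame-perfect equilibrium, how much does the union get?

Round 2 (the firm proposes): rejection yields 0 for the union; the firm offers 0 and keeps 240.
Round 1 (the union proposes): the firm can get 240 next round, worth 0.85 × 240 = 204 now. The union offers 204 and keeps 240 − 204 = 36.

36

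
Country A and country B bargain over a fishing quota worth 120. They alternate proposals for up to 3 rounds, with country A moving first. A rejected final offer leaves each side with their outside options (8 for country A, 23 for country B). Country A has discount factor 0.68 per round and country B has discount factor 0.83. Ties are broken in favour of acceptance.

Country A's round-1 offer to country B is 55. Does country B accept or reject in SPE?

Work out country B's continuation value if the offer is rejected.
Round 3 (country A proposes): country B gets 23 if talks fail, so country A offers 23 and keeps 97.
Round 2 (country B proposes): country A can get 97 next round, worth 0.68 × 97 = 65.96 now; country B offers that and keeps 54.04.
So by rejecting in round 1, country B gets 54.04 next round, worth 0.83 × 54.04 = 44.8532 now.
Offer 55 ≥ 44.8532, so country B accepts.

Accept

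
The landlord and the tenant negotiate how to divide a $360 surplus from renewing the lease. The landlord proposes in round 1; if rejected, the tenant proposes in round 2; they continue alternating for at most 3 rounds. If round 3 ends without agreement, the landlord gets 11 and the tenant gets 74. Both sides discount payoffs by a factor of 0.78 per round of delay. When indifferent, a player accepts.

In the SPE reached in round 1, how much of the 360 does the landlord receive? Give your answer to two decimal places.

Round 3 (the landlord proposes): the tenant gets 74 if talks fail, so the landlord offers 74 and keeps 286.
Round 2 (the tenant proposes): the landlord can get 286 next round, worth 0.78 × 286 = 223.08 now, so the tenant offers 223.08, keeping 136.92.
Round 1 (the landlord proposes): the tenant can get 136.92 next round, worth 0.78 × 136.92 = 106.7976 now; the landlord offers that and keeps 253.2024.

253.20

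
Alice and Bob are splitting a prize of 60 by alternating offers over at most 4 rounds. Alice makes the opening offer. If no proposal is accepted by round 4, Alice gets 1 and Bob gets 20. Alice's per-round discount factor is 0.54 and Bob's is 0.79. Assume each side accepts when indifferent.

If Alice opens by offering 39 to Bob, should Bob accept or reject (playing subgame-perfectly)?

Reject

Round 4 (Bob proposes): Alice gets 1 if talks fail, so Bob offers 1 and keeps 59.
Round 3 (Alice proposes): Bob can get 59 next round, worth 0.79 × 59 = 46.61 now. Alice offers 46.61 and keeps 60 − 46.61 = 13.39.
Round 2 (Bob proposes): Alice can get 13.39 next round, worth 0.54 × 13.39 = 7.2306 now, so Bob offers 7.2306, keeping 52.7694.
So by rejecting in round 1, Bob gets 52.7694 next round, worth 0.79 × 52.7694 = 41.687826 now.
Offer 39 < 41.687826, so Bob rejects.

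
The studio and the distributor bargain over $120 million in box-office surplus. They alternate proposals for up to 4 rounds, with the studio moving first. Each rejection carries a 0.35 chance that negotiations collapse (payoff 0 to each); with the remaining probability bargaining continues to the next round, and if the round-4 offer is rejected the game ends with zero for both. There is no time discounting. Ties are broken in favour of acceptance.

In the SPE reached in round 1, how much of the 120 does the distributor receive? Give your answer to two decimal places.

60.26

Round 4 (the distributor proposes): the studio will accept anything ≥ 0, so the distributor offers 0 and keeps 120.
Round 3 (the studio proposes): rejecting gives the distributor an expected 0.65 × 120 = 78, so the studio offers 78, keeping 42.
Round 2 (the distributor proposes): rejecting gives the studio an expected 0.65 × 42 = 27.3. The distributor offers 27.3 and keeps 120 − 27.3 = 92.7.
Round 1 (the studio proposes): rejecting gives the distributor an expected 0.65 × 92.7 = 60.255, so the studio offers 60.255, keeping 59.745.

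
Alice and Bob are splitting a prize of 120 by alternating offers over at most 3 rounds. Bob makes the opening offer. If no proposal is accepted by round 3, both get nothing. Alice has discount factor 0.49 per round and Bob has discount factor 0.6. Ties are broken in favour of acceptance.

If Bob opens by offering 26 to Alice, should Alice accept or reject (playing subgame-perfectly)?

Accept

Round 3 (Bob proposes): Alice will accept anything ≥ 0, so Bob offers 0 and keeps 120.
Round 2 (Alice proposes): Bob can get 120 next round, worth 0.6 × 120 = 72 now, so Alice offers 72, keeping 48.
So by rejecting in round 1, Alice gets 48 next round, worth 0.49 × 48 = 23.52 now.
Offer 26 ≥ 23.52, so Alice accepts.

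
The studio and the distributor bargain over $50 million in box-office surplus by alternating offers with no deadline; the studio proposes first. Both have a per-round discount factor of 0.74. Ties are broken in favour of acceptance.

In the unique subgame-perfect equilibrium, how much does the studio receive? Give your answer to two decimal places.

28.74

Let x be the studio's share when the studio proposes and y be the distributor's share when the distributor proposes.
The distributor accepts iff offered ≥ 0.74·y, so x = 50 − 0.74y. Symmetrically y = 50 − 0.74x.
Substituting: x = 50 − 0.74(50 − 0.74x), giving x(1 − 0.74·0.74) = 50(1 − 0.74).
So x = 50 × 0.26 / 0.4524 ≈ 28.7356, and the distributor receives 50 − x ≈ 21.2644.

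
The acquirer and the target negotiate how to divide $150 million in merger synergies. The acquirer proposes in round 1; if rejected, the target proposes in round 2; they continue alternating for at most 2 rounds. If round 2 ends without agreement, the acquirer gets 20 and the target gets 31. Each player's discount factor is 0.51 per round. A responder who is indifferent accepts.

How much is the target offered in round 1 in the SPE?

66.3

Solve by backward induction from round 2.
Round 2 (the target proposes): the acquirer gets 20 if talks fail, so the target offers 20 and keeps 130.
Round 1 (the acquirer proposes): the target can get 130 next round, worth 0.51 × 130 = 66.3 now. The acquirer offers 66.3 and keeps 150 − 66.3 = 83.7.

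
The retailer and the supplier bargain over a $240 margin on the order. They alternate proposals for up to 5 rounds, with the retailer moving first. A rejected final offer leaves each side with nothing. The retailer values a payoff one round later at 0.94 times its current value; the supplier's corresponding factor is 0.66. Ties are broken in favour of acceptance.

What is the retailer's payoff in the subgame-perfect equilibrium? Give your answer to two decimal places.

By backward induction:
Round 5 (the retailer proposes): rejection yields 0 for the supplier; the retailer offers 0 and keeps 240.
Round 4 (the supplier proposes): the retailer can get 240 next round, worth 0.94 × 240 = 225.6 now. The supplier offers 225.6 and keeps 240 − 225.6 = 14.4.
Round 3 (the retailer proposes): the supplier can get 14.4 next round, worth 0.66 × 14.4 = 9.504 now, so the retailer offers 9.504, keeping 230.496.
Round 2 (the supplier proposes): the retailer can get 230.496 next round, worth 0.94 × 230.496 = 216.66624 now. The supplier offers 216.66624 and keeps 240 − 216.66624 = 23.33376.
Round 1 (the retailer proposes): the supplier can get 23.33376 next round, worth 0.66 × 23.33376 = 15.4002816 now; the retailer offers that and keeps 224.5997184.

224.60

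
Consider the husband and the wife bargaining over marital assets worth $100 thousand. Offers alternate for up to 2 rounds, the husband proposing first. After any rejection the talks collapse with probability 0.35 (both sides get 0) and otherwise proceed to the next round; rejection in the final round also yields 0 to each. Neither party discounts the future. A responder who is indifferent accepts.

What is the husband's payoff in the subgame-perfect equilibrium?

Round 2 (the wife proposes): rejection yields 0 for the husband; the wife offers 0 and keeps 100.
Round 1 (the husband proposes): rejecting gives the wife an expected 0.65 × 100 = 65. The husband offers 65 and keeps 100 − 65 = 35.

35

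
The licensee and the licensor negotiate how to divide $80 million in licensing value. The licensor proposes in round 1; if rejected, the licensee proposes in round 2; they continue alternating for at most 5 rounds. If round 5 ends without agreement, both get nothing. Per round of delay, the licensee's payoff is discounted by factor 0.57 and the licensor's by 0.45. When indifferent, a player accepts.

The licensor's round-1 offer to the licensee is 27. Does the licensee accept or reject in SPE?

Work out the licensee's continuation value if the offer is rejected.
Round 5 (the licensor proposes): the licensee will accept anything ≥ 0, so the licensor offers 0 and keeps 80.
Round 4 (the licensee proposes): the licensor can get 80 next round, worth 0.45 × 80 = 36 now, so the licensee offers 36, keeping 44.
Round 3 (the licensor proposes): the licensee can get 44 next round, worth 0.57 × 44 = 25.08 now. The licensor offers 25.08 and keeps 80 − 25.08 = 54.92.
Round 2 (the licensee proposes): the licensor can get 54.92 next round, worth 0.45 × 54.92 = 24.714 now. The licensee offers 24.714 and keeps 80 − 24.714 = 55.286.
So by rejecting in round 1, the licensee gets 55.286 next round, worth 0.57 × 55.286 = 31.51302 now.
Offer 27 < 31.51302, so the licensee rejects.

Reject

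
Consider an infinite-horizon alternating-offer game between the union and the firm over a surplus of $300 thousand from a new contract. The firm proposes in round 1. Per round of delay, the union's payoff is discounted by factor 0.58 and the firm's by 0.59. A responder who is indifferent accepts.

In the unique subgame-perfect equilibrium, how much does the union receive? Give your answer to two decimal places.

Let x be the firm's share when the firm proposes and y be the union's share when the union proposes.
The union accepts iff offered ≥ 0.58·y, so x = 300 − 0.58y. Symmetrically y = 300 − 0.59x.
Substituting: x = 300 − 0.58(300 − 0.59x), giving x(1 − 0.59·0.58) = 300(1 − 0.58).
So x = 300 × 0.42 / 0.6578 ≈ 191.5476, and the union receives 300 − x ≈ 108.4524.

108.45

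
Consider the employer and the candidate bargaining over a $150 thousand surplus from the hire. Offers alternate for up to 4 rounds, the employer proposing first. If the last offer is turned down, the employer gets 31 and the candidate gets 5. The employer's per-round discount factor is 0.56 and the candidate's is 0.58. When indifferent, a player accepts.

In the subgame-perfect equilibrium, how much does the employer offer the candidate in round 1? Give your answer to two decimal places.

60.70

Round 4 (the candidate proposes): the employer gets 31 if talks fail, so the candidate offers 31 and keeps 119.
Round 3 (the employer proposes): the candidate can get 119 next round, worth 0.58 × 119 = 69.02 now. The employer offers 69.02 and keeps 150 − 69.02 = 80.98.
Round 2 (the candidate proposes): the employer can get 80.98 next round, worth 0.56 × 80.98 = 45.3488 now; the candidate offers that and keeps 104.6512.
Round 1 (the employer proposes): the candidate can get 104.6512 next round, worth 0.58 × 104.6512 = 60.697696 now, so the employer offers 60.697696, keeping 89.302304.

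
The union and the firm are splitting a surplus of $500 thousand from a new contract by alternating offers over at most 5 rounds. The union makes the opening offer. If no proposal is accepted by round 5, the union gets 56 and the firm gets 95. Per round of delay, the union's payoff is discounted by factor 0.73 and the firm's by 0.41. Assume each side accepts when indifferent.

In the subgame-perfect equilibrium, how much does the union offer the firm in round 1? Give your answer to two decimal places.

By backward induction:
Round 5 (the union proposes): the firm gets 95 if talks fail, so the union offers 95 and keeps 405.
Round 4 (the firm proposes): the union can get 405 next round, worth 0.73 × 405 = 295.65 now; the firm offers that and keeps 204.35.
Round 3 (the union proposes): the firm can get 204.35 next round, worth 0.41 × 204.35 = 83.7835 now. The union offers 83.7835 and keeps 500 − 83.7835 = 416.2165.
Round 2 (the firm proposes): the union can get 416.2165 next round, worth 0.73 × 416.2165 = 303.838045 now. The firm offers 303.838045 and keeps 500 − 303.838045 = 196.161955.
Round 1 (the union proposes): the firm can get 196.161955 next round, worth 0.41 × 196.161955 = 80.42640155 now, so the union offers 80.42640155, keeping 419.57359845.

80.43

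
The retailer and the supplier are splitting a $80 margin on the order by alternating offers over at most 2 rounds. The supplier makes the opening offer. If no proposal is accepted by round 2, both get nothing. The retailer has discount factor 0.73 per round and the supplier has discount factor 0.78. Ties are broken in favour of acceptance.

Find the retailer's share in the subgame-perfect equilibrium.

58.4

Round 2 (the retailer proposes): rejection yields 0 for the supplier; the retailer offers 0 and keeps 80.
Round 1 (the supplier proposes): the retailer can get 80 next round, worth 0.73 × 80 = 58.4 now; the supplier offers that and keeps 21.6.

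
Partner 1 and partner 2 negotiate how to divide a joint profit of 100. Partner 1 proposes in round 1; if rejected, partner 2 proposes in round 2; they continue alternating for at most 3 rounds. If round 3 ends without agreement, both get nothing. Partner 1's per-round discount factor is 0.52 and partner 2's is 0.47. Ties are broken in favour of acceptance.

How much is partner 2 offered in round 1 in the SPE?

22.56

Round 3 (partner 1 proposes): rejection yields 0 for partner 2; partner 1 offers 0 and keeps 100.
Round 2 (partner 2 proposes): partner 1 can get 100 next round, worth 0.52 × 100 = 52 now; partner 2 offers that and keeps 48.
Round 1 (partner 1 proposes): partner 2 can get 48 next round, worth 0.47 × 48 = 22.56 now. Partner 1 offers 22.56 and keeps 100 − 22.56 = 77.44.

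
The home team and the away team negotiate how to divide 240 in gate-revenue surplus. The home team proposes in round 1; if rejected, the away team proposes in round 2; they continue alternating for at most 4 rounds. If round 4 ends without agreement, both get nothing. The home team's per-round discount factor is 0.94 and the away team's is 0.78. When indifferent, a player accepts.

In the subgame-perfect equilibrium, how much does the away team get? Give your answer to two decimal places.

By backward induction:
Round 4 (the away team proposes): rejection yields 0 for the home team; the away team offers 0 and keeps 240.
Round 3 (the home team proposes): the away team can get 240 next round, worth 0.78 × 240 = 187.2 now; the home team offers that and keeps 52.8.
Round 2 (the away team proposes): the home team can get 52.8 next round, worth 0.94 × 52.8 = 49.632 now. The away team offers 49.632 and keeps 240 − 49.632 = 190.368.
Round 1 (the home team proposes): the away team can get 190.368 next round, worth 0.78 × 190.368 = 148.48704 now. The home team offers 148.48704 and keeps 240 − 148.48704 = 91.51296.

148.49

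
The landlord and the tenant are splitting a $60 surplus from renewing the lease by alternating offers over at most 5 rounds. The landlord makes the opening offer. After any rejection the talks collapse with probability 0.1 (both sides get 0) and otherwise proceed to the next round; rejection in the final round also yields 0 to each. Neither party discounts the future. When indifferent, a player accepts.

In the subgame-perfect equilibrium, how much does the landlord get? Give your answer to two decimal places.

50.23

Round 5 (the landlord proposes): the tenant will accept anything ≥ 0, so the landlord offers 0 and keeps 60.
Round 4 (the tenant proposes): rejecting gives the landlord an expected 0.9 × 60 = 54; the tenant offers that and keeps 6.
Round 3 (the landlord proposes): rejecting gives the tenant an expected 0.9 × 6 = 5.4; the landlord offers that and keeps 54.6.
Round 2 (the tenant proposes): rejecting gives the landlord an expected 0.9 × 54.6 = 49.14. The tenant offers 49.14 and keeps 60 − 49.14 = 10.86.
Round 1 (the landlord proposes): rejecting gives the tenant an expected 0.9 × 10.86 = 9.774; the landlord offers that and keeps 50.226.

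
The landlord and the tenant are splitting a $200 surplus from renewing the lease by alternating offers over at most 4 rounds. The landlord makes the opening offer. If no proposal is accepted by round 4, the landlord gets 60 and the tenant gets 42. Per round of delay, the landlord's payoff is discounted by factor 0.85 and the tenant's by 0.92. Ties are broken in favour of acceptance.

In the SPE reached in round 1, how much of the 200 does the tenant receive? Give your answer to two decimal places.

128.32

By backward induction:
Round 4 (the tenant proposes): the landlord gets 60 if talks fail, so the tenant offers 60 and keeps 140.
Round 3 (the landlord proposes): the tenant can get 140 next round, worth 0.92 × 140 = 128.8 now; the landlord offers that and keeps 71.2.
Round 2 (the tenant proposes): the landlord can get 71.2 next round, worth 0.85 × 71.2 = 60.52 now, so the tenant offers 60.52, keeping 139.48.
Round 1 (the landlord proposes): the tenant can get 139.48 next round, worth 0.92 × 139.48 = 128.3216 now. The landlord offers 128.3216 and keeps 200 − 128.3216 = 71.6784.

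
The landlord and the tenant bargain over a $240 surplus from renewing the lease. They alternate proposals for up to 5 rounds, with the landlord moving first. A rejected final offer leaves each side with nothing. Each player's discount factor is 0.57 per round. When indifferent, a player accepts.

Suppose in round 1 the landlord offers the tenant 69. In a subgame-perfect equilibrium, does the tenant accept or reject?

Round 5 (the landlord proposes): the tenant will accept anything ≥ 0, so the landlord offers 0 and keeps 240.
Round 4 (the tenant proposes): the landlord can get 240 next round, worth 0.57 × 240 = 136.8 now. The tenant offers 136.8 and keeps 240 − 136.8 = 103.2.
Round 3 (the landlord proposes): the tenant can get 103.2 next round, worth 0.57 × 103.2 = 58.824 now; the landlord offers that and keeps 181.176.
Round 2 (the tenant proposes): the landlord can get 181.176 next round, worth 0.57 × 181.176 = 103.27032 now; the tenant offers that and keeps 136.72968.
So by rejecting in round 1, the tenant gets 136.72968 next round, worth 0.57 × 136.72968 = 77.9359176 now.
Offer 69 < 77.9359176, so the tenant rejects.

Reject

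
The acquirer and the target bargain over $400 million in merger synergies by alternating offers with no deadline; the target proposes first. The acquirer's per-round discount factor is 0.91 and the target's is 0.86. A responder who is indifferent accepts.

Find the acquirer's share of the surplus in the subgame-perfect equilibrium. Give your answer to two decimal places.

234.41

When the target proposes, the acquirer accepts any offer worth at least 0.91 times what the acquirer would get by proposing next round; and vice versa.
This gives x = 400 − 0.91y and y = 400 − 0.86x, where x and y are each side's share when it proposes.
Hence (1 − 0.91·0.86)x = 400(1 − 0.91), i.e. 0.2174·x = 36.
x ≈ 165.5934; the acquirer's share is 400 − x ≈ 234.4066.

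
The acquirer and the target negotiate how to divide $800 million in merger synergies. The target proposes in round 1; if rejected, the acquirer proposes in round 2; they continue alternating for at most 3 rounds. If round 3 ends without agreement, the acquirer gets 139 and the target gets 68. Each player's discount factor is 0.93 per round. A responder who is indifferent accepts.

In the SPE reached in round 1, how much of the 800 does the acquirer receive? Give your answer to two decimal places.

Solve by backward induction from round 3.
Round 3 (the target proposes): the acquirer gets 139 if talks fail, so the target offers 139 and keeps 661.
Round 2 (the acquirer proposes): the target can get 661 next round, worth 0.93 × 661 = 614.73 now, so the acquirer offers 614.73, keeping 185.27.
Round 1 (the target proposes): the acquirer can get 185.27 next round, worth 0.93 × 185.27 = 172.3011 now. The target offers 172.3011 and keeps 800 − 172.3011 = 627.6989.

172.30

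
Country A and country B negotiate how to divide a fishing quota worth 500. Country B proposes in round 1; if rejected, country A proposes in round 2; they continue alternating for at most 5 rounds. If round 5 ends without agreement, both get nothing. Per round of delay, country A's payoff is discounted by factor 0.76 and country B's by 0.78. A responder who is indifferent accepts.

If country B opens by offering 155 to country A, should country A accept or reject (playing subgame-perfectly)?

Round 5 (country B proposes): rejection yields 0 for country A; country B offers 0 and keeps 500.
Round 4 (country A proposes): country B can get 500 next round, worth 0.78 × 500 = 390 now, so country A offers 390, keeping 110.
Round 3 (country B proposes): country A can get 110 next round, worth 0.76 × 110 = 83.6 now; country B offers that and keeps 416.4.
Round 2 (country A proposes): country B can get 416.4 next round, worth 0.78 × 416.4 = 324.792 now. Country A offers 324.792 and keeps 500 − 324.792 = 175.208.
So by rejecting in round 1, country A gets 175.208 next round, worth 0.76 × 175.208 = 133.15808 now.
Offer 155 ≥ 133.15808, so country A accepts.

Accept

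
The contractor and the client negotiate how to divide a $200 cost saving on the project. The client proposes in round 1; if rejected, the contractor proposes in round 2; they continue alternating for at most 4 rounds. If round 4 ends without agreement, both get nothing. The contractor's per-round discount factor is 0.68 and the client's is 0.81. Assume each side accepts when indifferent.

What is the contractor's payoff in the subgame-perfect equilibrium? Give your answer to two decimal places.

Solve by backward induction from round 4.
Round 4 (the contractor proposes): the client will accept anything ≥ 0, so the contractor offers 0 and keeps 200.
Round 3 (the client proposes): the contractor can get 200 next round, worth 0.68 × 200 = 136 now; the client offers that and keeps 64.
Round 2 (the contractor proposes): the client can get 64 next round, worth 0.81 × 64 = 51.84 now. The contractor offers 51.84 and keeps 200 − 51.84 = 148.16.
Round 1 (the client proposes): the contractor can get 148.16 next round, worth 0.68 × 148.16 = 100.7488 now, so the client offers 100.7488, keeping 99.2512.

100.75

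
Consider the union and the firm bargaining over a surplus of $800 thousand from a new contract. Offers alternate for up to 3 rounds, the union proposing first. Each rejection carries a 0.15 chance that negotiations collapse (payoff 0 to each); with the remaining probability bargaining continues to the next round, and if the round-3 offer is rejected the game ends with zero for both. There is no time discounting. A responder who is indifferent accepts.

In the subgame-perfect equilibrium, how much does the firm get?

By backward induction:
Round 3 (the union proposes): rejection yields 0 for the firm; the union offers 0 and keeps 800.
Round 2 (the firm proposes): rejecting gives the union an expected 0.85 × 800 = 680, so the firm offers 680, keeping 120.
Round 1 (the union proposes): rejecting gives the firm an expected 0.85 × 120 = 102. The union offers 102 and keeps 800 − 102 = 698.

102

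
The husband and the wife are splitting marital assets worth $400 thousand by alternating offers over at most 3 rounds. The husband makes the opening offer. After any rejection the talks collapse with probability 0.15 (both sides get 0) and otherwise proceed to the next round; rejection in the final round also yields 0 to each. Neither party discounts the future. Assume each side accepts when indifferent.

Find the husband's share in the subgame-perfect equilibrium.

By backward induction:
Round 3 (the husband proposes): rejection yields 0 for the wife; the husband offers 0 and keeps 400.
Round 2 (the wife proposes): rejecting gives the husband an expected 0.85 × 400 = 340, so the wife offers 340, keeping 60.
Round 1 (the husband proposes): rejecting gives the wife an expected 0.85 × 60 = 51, so the husband offers 51, keeping 349.

349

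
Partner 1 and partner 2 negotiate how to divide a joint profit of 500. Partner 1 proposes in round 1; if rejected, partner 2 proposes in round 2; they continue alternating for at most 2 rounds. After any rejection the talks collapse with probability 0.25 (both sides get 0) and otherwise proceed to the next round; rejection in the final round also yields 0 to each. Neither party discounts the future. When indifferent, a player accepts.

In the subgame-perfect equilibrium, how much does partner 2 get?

By backward induction:
Round 2 (partner 2 proposes): rejection yields 0 for partner 1; partner 2 offers 0 and keeps 500.
Round 1 (partner 1 proposes): rejecting gives partner 2 an expected 0.75 × 500 = 375, so partner 1 offers 375, keeping 125.

375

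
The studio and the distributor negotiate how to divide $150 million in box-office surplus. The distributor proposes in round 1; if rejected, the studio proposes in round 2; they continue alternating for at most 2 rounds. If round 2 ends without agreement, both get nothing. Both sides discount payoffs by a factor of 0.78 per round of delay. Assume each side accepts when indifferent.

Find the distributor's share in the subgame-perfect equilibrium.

33

Work backward from the last round.
Round 2 (the studio proposes): rejection yields 0 for the distributor; the studio offers 0 and keeps 150.
Round 1 (the distributor proposes): the studio can get 150 next round, worth 0.78 × 150 = 117 now. The distributor offers 117 and keeps 150 − 117 = 33.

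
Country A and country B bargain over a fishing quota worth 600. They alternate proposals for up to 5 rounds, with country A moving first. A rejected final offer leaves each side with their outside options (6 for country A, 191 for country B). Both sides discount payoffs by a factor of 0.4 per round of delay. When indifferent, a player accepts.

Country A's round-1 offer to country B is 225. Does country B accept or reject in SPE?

Accept

Round 5 (country A proposes): country B gets 191 if talks fail, so country A offers 191 and keeps 409.
Round 4 (country B proposes): country A can get 409 next round, worth 0.4 × 409 = 163.6 now. Country B offers 163.6 and keeps 600 − 163.6 = 436.4.
Round 3 (country A proposes): country B can get 436.4 next round, worth 0.4 × 436.4 = 174.56 now, so country A offers 174.56, keeping 425.44.
Round 2 (country B proposes): country A can get 425.44 next round, worth 0.4 × 425.44 = 170.176 now. Country B offers 170.176 and keeps 600 − 170.176 = 429.824.
So by rejecting in round 1, country B gets 429.824 next round, worth 0.4 × 429.824 = 171.9296 now.
Offer 225 ≥ 171.9296, so country B accepts.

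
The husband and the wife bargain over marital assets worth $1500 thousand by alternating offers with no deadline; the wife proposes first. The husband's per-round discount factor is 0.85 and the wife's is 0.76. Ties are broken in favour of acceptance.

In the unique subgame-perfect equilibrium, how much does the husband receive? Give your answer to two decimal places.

864.41

In a stationary SPE each proposer offers the other exactly their discounted continuation value.
If the wife keeps x when proposing and the husband keeps y when proposing, then x = 1500 − 0.85y and y = 1500 − 0.76x.
Solving: x = 1500(1 − 0.85) / (1 − 0.76·0.85) = 225 / 0.354 ≈ 635.5932.
The husband gets 1500 − 635.5932 ≈ 864.4068.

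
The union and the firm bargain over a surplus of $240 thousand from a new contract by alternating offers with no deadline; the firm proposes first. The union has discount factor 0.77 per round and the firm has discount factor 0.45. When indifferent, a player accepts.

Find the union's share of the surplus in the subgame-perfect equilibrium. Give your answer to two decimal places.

When the firm proposes, the union accepts any offer worth at least 0.77 times what the union would get by proposing next round; and vice versa.
This gives x = 240 − 0.77y and y = 240 − 0.45x, where x and y are each side's share when it proposes.
Hence (1 − 0.77·0.45)x = 240(1 − 0.77), i.e. 0.6535·x = 55.2.
x ≈ 84.4682; the union's share is 240 − x ≈ 155.5318.

155.53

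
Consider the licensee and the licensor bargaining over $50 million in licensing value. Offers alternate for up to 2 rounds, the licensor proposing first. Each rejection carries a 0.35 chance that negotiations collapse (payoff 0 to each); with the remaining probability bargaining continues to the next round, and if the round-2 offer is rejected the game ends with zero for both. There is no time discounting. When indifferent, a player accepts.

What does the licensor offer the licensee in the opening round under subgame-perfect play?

Round 2 (the licensee proposes): rejection yields 0 for the licensor; the licensee offers 0 and keeps 50.
Round 1 (the licensor proposes): rejecting gives the licensee an expected 0.65 × 50 = 32.5; the licensor offers that and keeps 17.5.

32.5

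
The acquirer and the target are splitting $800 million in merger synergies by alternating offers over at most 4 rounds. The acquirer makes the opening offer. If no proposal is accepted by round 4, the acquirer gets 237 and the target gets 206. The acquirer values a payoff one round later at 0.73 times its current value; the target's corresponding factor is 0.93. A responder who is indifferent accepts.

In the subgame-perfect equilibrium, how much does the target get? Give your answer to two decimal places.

556.35

By backward induction:
Round 4 (the target proposes): the acquirer gets 237 if talks fail, so the target offers 237 and keeps 563.
Round 3 (the acquirer proposes): the target can get 563 next round, worth 0.93 × 563 = 523.59 now, so the acquirer offers 523.59, keeping 276.41.
Round 2 (the target proposes): the acquirer can get 276.41 next round, worth 0.73 × 276.41 = 201.7793 now; the target offers that and keeps 598.2207.
Round 1 (the acquirer proposes): the target can get 598.2207 next round, worth 0.93 × 598.2207 = 556.345251 now, so the acquirer offers 556.345251, keeping 243.654749.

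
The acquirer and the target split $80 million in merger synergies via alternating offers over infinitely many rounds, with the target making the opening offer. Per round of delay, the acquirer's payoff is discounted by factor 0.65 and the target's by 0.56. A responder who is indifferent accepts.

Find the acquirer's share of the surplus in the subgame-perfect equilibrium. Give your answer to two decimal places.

When the target proposes, the acquirer accepts any offer worth at least 0.65 times what the acquirer would get by proposing next round; and vice versa.
This gives x = 80 − 0.65y and y = 80 − 0.56x, where x and y are each side's share when it proposes.
Hence (1 − 0.65·0.56)x = 80(1 − 0.65), i.e. 0.636·x = 28.
x ≈ 44.0252; the acquirer's share is 80 − x ≈ 35.9748.

35.97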